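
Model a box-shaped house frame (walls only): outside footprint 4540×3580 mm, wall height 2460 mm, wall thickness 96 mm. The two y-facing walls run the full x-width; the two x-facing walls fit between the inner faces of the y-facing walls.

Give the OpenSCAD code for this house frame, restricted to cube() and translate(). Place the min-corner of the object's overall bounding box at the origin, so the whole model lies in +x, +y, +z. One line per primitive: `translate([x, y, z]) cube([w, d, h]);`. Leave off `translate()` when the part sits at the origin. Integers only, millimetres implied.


cube([4540, 96, 2460]);
translate([0, 3484, 0]) cube([4540, 96, 2460]);
translate([0, 96, 0]) cube([96, 3388, 2460]);
translate([4444, 96, 0]) cube([96, 3388, 2460]);


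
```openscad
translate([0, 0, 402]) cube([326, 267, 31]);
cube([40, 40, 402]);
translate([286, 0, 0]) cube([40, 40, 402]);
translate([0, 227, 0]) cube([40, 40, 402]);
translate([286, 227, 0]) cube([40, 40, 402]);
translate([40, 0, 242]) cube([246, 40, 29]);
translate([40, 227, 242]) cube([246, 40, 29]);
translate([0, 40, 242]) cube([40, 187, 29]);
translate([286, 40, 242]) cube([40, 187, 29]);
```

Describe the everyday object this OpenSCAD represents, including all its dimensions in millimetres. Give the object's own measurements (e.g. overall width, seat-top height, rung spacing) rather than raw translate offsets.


A simple wooden stool: a rectangular seat 326 mm (x) by 267 mm (y), 31 mm thick, top face at z = 433 mm, on four square legs, each 40×40 mm in cross-section. The legs rest on z = 0, each flush with a corner of the seat. Four stretchers, 40 mm wide and 29 mm tall, connect adjacent legs with their undersides at z = 242 mm, each running between the inner faces of the legs it joins and aligned with the legs' outer faces on the other axis.


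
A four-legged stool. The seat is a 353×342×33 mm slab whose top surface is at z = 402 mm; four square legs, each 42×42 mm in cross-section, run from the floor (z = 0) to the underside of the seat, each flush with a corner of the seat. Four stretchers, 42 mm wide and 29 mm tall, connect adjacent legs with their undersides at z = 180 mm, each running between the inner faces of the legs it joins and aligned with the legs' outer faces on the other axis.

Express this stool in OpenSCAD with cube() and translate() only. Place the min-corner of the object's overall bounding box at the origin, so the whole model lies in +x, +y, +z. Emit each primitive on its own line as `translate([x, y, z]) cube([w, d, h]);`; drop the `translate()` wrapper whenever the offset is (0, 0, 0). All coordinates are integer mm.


translate([0, 0, 369]) cube([353, 342, 33]);
cube([42, 42, 369]);
translate([311, 0, 0]) cube([42, 42, 369]);
translate([0, 300, 0]) cube([42, 42, 369]);
translate([311, 300, 0]) cube([42, 42, 369]);
translate([42, 0, 180]) cube([269, 42, 29]);
translate([42, 300, 180]) cube([269, 42, 29]);
translate([0, 42, 180]) cube([42, 258, 29]);
translate([311, 42, 180]) cube([42, 258, 29]);


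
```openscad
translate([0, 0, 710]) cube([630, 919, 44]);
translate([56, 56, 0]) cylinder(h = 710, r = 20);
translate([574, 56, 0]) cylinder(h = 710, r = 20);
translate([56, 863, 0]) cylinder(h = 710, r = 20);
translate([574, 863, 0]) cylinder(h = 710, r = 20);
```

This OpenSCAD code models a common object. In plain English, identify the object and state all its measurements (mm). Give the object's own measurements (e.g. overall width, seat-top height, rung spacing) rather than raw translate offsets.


A table: top 630 mm (x) × 919 mm (y), 44 mm thick, upper face at z = 754 mm, on four round legs of 40 mm diameter, each leg's bounding box inset 36 mm from the nearest pair of top edges from z = 0 to the bottom of the top.


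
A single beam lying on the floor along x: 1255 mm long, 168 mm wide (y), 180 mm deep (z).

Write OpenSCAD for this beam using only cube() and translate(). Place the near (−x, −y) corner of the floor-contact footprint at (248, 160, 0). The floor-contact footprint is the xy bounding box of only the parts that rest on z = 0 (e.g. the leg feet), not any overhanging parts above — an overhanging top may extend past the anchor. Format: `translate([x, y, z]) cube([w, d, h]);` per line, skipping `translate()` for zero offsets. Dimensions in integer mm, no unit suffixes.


translate([248, 160, 0]) cube([1255, 168, 180]);


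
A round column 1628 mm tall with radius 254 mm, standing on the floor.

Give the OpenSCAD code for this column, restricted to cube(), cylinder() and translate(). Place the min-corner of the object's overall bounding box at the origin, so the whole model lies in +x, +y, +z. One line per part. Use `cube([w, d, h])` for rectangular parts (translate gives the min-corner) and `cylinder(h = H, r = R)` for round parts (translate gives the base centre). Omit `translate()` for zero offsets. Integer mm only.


translate([254, 254, 0]) cylinder(h = 1628, r = 254);


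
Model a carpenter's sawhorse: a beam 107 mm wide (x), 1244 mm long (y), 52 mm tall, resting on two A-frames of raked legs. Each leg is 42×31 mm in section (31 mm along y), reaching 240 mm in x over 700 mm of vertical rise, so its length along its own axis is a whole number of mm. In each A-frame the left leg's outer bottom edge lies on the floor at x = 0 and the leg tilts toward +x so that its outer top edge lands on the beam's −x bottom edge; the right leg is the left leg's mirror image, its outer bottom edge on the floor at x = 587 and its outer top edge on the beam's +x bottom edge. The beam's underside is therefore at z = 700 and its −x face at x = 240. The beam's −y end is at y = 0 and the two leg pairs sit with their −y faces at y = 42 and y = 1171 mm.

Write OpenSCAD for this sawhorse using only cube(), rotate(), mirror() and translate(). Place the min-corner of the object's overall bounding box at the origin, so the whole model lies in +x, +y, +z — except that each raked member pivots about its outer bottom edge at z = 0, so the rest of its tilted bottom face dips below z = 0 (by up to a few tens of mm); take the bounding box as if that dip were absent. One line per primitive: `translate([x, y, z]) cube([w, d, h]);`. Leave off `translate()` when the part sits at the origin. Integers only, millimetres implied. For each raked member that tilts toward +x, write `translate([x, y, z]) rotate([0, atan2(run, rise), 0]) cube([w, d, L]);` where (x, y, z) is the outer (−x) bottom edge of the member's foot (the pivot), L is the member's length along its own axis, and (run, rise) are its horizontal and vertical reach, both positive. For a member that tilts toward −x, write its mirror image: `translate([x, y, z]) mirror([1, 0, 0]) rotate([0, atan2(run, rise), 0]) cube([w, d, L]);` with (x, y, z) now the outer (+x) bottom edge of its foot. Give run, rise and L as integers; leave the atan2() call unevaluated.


// leg length = √(240² + 700²) = 740
// right-leg outer foot x = 2·240 + 107 = 587
// beam min-corner = (240, 0, 700)
translate([240, 0, 700]) cube([107, 1244, 52]);
translate([0, 42, 0]) rotate([0, atan2(240, 700), 0]) cube([42, 31, 740]);
translate([587, 42, 0]) mirror([1, 0, 0]) rotate([0, atan2(240, 700), 0]) cube([42, 31, 740]);
translate([0, 1171, 0]) rotate([0, atan2(240, 700), 0]) cube([42, 31, 740]);
translate([587, 1171, 0]) mirror([1, 0, 0]) rotate([0, atan2(240, 700), 0]) cube([42, 31, 740]);


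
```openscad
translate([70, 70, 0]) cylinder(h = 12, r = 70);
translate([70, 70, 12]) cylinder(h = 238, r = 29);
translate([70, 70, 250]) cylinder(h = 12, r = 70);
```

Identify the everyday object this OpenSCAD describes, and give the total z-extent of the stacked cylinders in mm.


A spool. The overall height is 262 mm.

Three coaxial cylinders, large–small–large — a spool. Two 12 mm flanges and a 238 mm core give 12 + 238 + 12 = 262 mm.


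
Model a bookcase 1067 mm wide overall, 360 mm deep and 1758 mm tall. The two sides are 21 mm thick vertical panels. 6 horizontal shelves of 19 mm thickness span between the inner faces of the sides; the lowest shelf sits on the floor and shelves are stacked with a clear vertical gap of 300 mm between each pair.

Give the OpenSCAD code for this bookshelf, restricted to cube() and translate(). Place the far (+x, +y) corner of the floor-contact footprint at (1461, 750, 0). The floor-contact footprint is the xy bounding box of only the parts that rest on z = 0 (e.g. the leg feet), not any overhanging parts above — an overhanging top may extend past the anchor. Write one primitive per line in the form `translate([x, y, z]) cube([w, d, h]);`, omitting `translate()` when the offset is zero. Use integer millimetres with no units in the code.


translate([394, 390, 0]) cube([21, 360, 1758]);
translate([1440, 390, 0]) cube([21, 360, 1758]);
translate([415, 390, 0]) cube([1025, 360, 19]);
translate([415, 390, 319]) cube([1025, 360, 19]);
translate([415, 390, 638]) cube([1025, 360, 19]);
translate([415, 390, 957]) cube([1025, 360, 19]);
translate([415, 390, 1276]) cube([1025, 360, 19]);
translate([415, 390, 1595]) cube([1025, 360, 19]);


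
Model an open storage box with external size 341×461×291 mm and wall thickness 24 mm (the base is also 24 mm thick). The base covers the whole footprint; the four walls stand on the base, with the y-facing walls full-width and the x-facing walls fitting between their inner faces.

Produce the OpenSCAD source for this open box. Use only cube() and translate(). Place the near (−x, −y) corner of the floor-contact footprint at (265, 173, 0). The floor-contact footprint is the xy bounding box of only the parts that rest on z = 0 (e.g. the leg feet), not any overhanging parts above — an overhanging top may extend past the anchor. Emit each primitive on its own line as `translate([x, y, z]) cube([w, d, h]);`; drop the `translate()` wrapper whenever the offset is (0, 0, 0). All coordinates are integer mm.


translate([265, 173, 0]) cube([341, 461, 24]);
translate([265, 173, 24]) cube([341, 24, 267]);
translate([265, 610, 24]) cube([341, 24, 267]);
translate([265, 197, 24]) cube([24, 413, 267]);
translate([582, 197, 24]) cube([24, 413, 267]);


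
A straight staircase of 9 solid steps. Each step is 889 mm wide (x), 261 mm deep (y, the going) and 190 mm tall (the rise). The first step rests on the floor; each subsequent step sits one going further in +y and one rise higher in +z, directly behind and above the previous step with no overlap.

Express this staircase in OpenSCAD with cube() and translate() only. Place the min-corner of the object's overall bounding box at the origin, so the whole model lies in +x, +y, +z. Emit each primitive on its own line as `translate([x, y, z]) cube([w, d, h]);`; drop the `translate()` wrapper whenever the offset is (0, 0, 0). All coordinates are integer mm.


cube([889, 261, 190]);
translate([0, 261, 190]) cube([889, 261, 190]);
translate([0, 522, 380]) cube([889, 261, 190]);
translate([0, 783, 570]) cube([889, 261, 190]);
translate([0, 1044, 760]) cube([889, 261, 190]);
translate([0, 1305, 950]) cube([889, 261, 190]);
translate([0, 1566, 1140]) cube([889, 261, 190]);
translate([0, 1827, 1330]) cube([889, 261, 190]);
translate([0, 2088, 1520]) cube([889, 261, 190]);


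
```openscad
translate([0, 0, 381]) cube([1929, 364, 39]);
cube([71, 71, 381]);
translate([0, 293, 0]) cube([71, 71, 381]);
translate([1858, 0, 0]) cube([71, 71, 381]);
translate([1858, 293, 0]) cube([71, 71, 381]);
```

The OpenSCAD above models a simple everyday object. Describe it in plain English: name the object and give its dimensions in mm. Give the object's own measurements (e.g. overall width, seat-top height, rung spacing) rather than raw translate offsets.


A long wooden bench with a 1929 mm (x) × 364 mm (y) seat, 39 mm thick, its top surface 420 mm above the floor. Four 71 mm square legs at the seat corners, flush with the edges, run from z = 0 to the seat underside.


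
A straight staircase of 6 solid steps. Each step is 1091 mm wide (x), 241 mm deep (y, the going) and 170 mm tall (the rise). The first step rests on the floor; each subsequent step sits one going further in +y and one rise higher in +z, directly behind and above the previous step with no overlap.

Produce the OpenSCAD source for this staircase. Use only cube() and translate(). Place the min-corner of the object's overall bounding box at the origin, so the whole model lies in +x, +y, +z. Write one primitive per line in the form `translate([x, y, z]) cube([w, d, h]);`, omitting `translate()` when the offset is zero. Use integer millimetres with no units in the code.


cube([1091, 241, 170]);
translate([0, 241, 170]) cube([1091, 241, 170]);
translate([0, 482, 340]) cube([1091, 241, 170]);
translate([0, 723, 510]) cube([1091, 241, 170]);
translate([0, 964, 680]) cube([1091, 241, 170]);
translate([0, 1205, 850]) cube([1091, 241, 170]);


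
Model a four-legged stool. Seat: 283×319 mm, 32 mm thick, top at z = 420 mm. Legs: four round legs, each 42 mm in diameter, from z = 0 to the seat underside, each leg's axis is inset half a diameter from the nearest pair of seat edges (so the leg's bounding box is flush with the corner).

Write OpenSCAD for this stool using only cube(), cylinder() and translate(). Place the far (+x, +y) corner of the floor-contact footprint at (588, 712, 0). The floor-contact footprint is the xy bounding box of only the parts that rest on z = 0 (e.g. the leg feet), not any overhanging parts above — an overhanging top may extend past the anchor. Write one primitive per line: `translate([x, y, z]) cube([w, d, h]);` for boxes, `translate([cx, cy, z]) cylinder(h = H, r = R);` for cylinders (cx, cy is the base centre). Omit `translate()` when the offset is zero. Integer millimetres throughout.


// leg_h = 420 - 32 = 388
translate([305, 393, 388]) cube([283, 319, 32]);
translate([326, 414, 0]) cylinder(h = 388, r = 21);
translate([567, 414, 0]) cylinder(h = 388, r = 21);
translate([326, 691, 0]) cylinder(h = 388, r = 21);
translate([567, 691, 0]) cylinder(h = 388, r = 21);


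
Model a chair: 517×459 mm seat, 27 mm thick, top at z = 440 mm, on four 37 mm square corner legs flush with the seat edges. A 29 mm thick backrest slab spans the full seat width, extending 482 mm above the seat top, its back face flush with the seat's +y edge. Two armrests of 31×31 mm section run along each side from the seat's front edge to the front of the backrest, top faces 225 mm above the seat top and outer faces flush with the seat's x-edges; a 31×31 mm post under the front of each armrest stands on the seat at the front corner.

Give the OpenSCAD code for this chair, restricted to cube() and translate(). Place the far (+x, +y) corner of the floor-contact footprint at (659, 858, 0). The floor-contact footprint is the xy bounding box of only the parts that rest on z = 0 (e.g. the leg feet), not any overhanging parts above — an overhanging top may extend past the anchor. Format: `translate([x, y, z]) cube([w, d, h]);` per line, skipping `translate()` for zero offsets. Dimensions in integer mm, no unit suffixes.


// leg_h = 440 - 27 = 413
// arm post h = 225 - 31 = 194
translate([142, 399, 413]) cube([517, 459, 27]);
translate([142, 399, 0]) cube([37, 37, 413]);
translate([622, 399, 0]) cube([37, 37, 413]);
translate([142, 821, 0]) cube([37, 37, 413]);
translate([622, 821, 0]) cube([37, 37, 413]);
translate([142, 829, 440]) cube([517, 29, 482]);
translate([142, 399, 634]) cube([31, 430, 31]);
translate([628, 399, 634]) cube([31, 430, 31]);
translate([142, 399, 440]) cube([31, 31, 194]);
translate([628, 399, 440]) cube([31, 31, 194]);


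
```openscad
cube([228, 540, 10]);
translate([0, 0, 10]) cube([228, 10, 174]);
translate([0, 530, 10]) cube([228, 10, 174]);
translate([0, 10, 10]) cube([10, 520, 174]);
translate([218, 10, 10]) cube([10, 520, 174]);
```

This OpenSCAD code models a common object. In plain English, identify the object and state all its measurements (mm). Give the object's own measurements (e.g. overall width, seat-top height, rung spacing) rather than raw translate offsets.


An open-topped rectangular box: outside dimensions 228×540×184 mm, with a uniform wall and base thickness of 10 mm. The base is a full 228×540 slab on the floor; four walls sit on top of the base. The front and back walls (the −y and +y sides) span the full width; the two side walls fit between them.


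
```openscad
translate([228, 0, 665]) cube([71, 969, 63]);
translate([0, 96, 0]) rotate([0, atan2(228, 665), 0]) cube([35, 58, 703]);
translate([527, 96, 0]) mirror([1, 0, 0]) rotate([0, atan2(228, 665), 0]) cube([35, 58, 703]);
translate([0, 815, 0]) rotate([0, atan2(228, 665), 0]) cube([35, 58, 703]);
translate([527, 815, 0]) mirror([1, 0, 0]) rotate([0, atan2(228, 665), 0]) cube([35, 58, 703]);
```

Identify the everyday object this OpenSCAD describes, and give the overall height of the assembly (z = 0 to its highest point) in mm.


A sawhorse. The overall height is 728 mm.

A beam across two mirrored pairs of raked legs — a sawhorse. The beam's underside is at z = 665 (matching the legs' vertical rise in atan2(228, 665)) and the beam is 63 mm tall, so its top is at 665 + 63 = 728 mm. The raked legs top out at the beam's underside, so that is the highest point.


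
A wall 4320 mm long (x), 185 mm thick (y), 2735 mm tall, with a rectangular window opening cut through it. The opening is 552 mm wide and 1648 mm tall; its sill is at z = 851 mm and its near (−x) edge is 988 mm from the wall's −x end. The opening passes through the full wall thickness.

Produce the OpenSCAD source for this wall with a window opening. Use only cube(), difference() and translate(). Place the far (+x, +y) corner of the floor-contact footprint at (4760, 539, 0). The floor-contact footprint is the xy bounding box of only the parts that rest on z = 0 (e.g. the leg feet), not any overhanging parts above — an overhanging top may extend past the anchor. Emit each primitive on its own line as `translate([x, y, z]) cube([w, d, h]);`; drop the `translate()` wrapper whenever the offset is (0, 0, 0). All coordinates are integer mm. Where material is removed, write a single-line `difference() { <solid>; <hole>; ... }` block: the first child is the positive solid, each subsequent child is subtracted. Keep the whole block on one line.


difference() { translate([440, 354, 0]) cube([4320, 185, 2735]); translate([1428, 354, 851]) cube([552, 185, 1648]); }


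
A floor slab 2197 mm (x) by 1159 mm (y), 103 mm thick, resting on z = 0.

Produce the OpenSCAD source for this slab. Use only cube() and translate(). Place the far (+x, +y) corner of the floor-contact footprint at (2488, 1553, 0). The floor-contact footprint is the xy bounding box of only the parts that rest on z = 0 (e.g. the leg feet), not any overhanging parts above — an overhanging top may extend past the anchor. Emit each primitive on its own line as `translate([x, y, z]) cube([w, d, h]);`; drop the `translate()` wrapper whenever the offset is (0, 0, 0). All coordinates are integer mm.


translate([291, 394, 0]) cube([2197, 1159, 103]);


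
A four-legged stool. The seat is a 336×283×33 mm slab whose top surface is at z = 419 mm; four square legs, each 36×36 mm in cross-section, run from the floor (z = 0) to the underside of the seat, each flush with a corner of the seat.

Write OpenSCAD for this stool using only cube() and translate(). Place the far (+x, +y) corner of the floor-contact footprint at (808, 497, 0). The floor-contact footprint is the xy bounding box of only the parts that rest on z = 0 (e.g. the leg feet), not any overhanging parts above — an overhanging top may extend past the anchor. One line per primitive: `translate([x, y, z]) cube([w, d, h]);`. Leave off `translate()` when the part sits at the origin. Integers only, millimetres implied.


translate([472, 214, 386]) cube([336, 283, 33]);
translate([472, 214, 0]) cube([36, 36, 386]);
translate([772, 214, 0]) cube([36, 36, 386]);
translate([472, 461, 0]) cube([36, 36, 386]);
translate([772, 461, 0]) cube([36, 36, 386]);


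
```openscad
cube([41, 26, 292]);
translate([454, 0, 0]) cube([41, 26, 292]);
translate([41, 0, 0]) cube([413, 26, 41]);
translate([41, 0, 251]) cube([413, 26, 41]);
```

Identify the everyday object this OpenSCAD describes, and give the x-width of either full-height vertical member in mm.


A picture frame. The border width is 41 mm.

Four thin pieces enclosing a rectangular opening — a picture frame. The two full-height stiles are 292 mm tall; the top rail sits at z = 251 and is 41 mm tall, so the border above the opening is 292 − 251 = 41 mm, matching the stile x-width.


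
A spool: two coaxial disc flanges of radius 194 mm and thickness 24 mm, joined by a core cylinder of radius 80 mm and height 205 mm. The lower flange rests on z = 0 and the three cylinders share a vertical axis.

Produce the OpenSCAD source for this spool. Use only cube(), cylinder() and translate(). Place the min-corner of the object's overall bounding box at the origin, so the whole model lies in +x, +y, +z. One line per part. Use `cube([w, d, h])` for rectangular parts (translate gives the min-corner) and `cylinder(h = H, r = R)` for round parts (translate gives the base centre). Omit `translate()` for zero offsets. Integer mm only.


translate([194, 194, 0]) cylinder(h = 24, r = 194);
translate([194, 194, 24]) cylinder(h = 205, r = 80);
translate([194, 194, 229]) cylinder(h = 24, r = 194);


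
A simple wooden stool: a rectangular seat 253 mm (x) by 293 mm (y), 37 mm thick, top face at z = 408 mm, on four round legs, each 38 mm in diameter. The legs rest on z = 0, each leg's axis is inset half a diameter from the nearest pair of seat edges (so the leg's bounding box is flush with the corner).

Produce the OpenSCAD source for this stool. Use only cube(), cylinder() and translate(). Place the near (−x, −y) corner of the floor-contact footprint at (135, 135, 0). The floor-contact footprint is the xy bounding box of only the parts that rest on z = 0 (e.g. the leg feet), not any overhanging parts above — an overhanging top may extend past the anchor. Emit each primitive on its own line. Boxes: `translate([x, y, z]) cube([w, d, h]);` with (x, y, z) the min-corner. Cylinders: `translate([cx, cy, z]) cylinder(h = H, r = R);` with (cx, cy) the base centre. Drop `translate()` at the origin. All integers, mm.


translate([135, 135, 371]) cube([253, 293, 37]);
translate([154, 154, 0]) cylinder(h = 371, r = 19);
translate([369, 154, 0]) cylinder(h = 371, r = 19);
translate([154, 409, 0]) cylinder(h = 371, r = 19);
translate([369, 409, 0]) cylinder(h = 371, r = 19);


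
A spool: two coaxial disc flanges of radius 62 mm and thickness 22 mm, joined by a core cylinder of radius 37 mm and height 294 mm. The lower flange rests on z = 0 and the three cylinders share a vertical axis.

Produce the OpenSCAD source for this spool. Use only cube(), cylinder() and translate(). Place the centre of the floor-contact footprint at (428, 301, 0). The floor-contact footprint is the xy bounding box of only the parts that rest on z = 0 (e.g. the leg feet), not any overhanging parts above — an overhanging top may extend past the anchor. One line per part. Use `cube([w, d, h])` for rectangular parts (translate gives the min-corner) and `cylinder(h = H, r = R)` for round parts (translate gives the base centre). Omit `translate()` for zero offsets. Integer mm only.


translate([428, 301, 0]) cylinder(h = 22, r = 62);
translate([428, 301, 22]) cylinder(h = 294, r = 37);
translate([428, 301, 316]) cylinder(h = 22, r = 62);


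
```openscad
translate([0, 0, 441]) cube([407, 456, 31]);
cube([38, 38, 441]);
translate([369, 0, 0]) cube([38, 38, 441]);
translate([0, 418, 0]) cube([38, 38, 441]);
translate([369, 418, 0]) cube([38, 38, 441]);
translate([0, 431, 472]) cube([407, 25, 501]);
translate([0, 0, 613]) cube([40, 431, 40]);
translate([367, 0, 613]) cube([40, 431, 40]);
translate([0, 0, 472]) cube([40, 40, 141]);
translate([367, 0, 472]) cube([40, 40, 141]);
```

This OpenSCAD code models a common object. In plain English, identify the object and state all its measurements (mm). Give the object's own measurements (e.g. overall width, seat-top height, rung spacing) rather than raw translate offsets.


A chair. The seat is a 407×456×31 mm slab with its top at z = 472 mm, on four 38×38 mm corner legs (flush with the seat edges, standing on z = 0). A flat backrest 25 mm thick, 501 mm tall, spans the full seat width and rises from the seat top along its +y edge, rear face flush with the rear of the seat. Two armrests of 40×40 mm section run along each side from the seat's front edge to the front of the backrest, top faces 181 mm above the seat top and outer faces flush with the seat's x-edges; a 40×40 mm post under the front of each armrest stands on the seat at the front corner.


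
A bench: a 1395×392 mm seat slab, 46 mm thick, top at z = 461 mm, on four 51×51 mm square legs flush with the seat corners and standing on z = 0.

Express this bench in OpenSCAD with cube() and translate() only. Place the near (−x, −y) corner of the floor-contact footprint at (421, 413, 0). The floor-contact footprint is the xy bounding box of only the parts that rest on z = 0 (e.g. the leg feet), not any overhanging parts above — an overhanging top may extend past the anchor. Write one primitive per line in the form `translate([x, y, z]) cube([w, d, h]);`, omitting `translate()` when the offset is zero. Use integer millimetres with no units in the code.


translate([421, 413, 415]) cube([1395, 392, 46]);
translate([421, 413, 0]) cube([51, 51, 415]);
translate([421, 754, 0]) cube([51, 51, 415]);
translate([1765, 413, 0]) cube([51, 51, 415]);
translate([1765, 754, 0]) cube([51, 51, 415]);


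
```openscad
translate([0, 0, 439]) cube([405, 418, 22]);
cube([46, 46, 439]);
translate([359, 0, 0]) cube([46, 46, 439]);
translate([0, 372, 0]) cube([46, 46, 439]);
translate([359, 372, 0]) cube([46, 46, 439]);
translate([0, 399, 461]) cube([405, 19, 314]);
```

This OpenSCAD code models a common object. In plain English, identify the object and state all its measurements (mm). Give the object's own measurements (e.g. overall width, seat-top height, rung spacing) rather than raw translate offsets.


A chair. The seat is a 405×418×22 mm slab with its top at z = 461 mm, on four 46×46 mm corner legs (flush with the seat edges, standing on z = 0). A flat backrest 19 mm thick, 314 mm tall, spans the full seat width and rises from the seat top along its +y edge, rear face flush with the rear of the seat.


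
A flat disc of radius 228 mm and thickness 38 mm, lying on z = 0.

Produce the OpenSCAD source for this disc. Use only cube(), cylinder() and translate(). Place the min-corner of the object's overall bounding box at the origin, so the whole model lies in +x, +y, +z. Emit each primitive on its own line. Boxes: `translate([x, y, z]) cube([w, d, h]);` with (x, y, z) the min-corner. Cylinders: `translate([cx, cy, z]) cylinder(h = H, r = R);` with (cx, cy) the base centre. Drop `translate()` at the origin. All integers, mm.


translate([228, 228, 0]) cylinder(h = 38, r = 228);


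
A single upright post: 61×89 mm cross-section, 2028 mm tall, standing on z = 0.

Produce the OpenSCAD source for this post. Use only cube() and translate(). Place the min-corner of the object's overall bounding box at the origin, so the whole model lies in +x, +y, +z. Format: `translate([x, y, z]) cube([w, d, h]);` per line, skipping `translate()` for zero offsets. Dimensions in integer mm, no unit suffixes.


cube([61, 89, 2028]);


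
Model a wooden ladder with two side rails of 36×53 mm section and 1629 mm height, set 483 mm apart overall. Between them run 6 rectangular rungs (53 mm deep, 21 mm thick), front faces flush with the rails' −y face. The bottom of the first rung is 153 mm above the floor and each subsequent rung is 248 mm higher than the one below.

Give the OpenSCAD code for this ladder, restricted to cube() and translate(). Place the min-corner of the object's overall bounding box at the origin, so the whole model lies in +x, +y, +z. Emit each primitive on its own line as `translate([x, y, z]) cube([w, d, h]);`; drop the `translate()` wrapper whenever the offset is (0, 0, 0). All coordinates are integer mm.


// rung span = 483 - 2*36 = 411
// rung[k] z = 153 + k*248
cube([36, 53, 1629]);
translate([447, 0, 0]) cube([36, 53, 1629]);
translate([36, 0, 153]) cube([411, 53, 21]);
translate([36, 0, 401]) cube([411, 53, 21]);
translate([36, 0, 649]) cube([411, 53, 21]);
translate([36, 0, 897]) cube([411, 53, 21]);
translate([36, 0, 1145]) cube([411, 53, 21]);
translate([36, 0, 1393]) cube([411, 53, 21]);


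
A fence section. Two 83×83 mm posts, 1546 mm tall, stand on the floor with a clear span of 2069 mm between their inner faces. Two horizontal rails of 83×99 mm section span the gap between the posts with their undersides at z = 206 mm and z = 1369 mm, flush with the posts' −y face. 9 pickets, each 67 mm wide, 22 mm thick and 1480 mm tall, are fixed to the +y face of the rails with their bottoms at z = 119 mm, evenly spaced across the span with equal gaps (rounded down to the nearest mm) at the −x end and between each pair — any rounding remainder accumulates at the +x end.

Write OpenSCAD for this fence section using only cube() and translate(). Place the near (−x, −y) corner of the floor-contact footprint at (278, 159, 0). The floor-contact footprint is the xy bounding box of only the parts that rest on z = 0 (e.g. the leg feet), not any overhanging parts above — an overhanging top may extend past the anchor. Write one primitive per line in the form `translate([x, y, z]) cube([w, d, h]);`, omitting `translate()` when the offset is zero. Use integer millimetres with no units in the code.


translate([278, 159, 0]) cube([83, 83, 1546]);
translate([2430, 159, 0]) cube([83, 83, 1546]);
translate([361, 159, 206]) cube([2069, 83, 99]);
translate([361, 159, 1369]) cube([2069, 83, 99]);
translate([507, 242, 119]) cube([67, 22, 1480]);
translate([720, 242, 119]) cube([67, 22, 1480]);
translate([933, 242, 119]) cube([67, 22, 1480]);
translate([1146, 242, 119]) cube([67, 22, 1480]);
translate([1359, 242, 119]) cube([67, 22, 1480]);
translate([1572, 242, 119]) cube([67, 22, 1480]);
translate([1785, 242, 119]) cube([67, 22, 1480]);
translate([1998, 242, 119]) cube([67, 22, 1480]);
translate([2211, 242, 119]) cube([67, 22, 1480]);


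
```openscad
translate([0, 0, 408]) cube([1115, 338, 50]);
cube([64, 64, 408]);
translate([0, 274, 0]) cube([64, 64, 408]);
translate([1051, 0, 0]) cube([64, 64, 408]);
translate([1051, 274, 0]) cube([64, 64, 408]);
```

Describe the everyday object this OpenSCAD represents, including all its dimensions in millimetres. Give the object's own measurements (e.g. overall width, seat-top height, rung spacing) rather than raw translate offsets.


A long wooden bench with a 1115 mm (x) × 338 mm (y) seat, 50 mm thick, its top surface 458 mm above the floor. Four 64 mm square legs at the seat corners, flush with the edges, run from z = 0 to the seat underside.


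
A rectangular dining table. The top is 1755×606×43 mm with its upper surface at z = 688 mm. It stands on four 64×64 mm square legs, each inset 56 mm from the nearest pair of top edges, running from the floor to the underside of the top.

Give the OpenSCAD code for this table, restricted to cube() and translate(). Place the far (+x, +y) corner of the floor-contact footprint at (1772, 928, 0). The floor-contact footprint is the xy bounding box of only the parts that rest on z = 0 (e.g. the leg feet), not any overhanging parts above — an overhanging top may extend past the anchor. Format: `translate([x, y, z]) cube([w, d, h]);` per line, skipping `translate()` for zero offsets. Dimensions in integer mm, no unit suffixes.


// leg_h = 688 - 43 = 645
translate([73, 378, 645]) cube([1755, 606, 43]);
translate([129, 434, 0]) cube([64, 64, 645]);
translate([1708, 434, 0]) cube([64, 64, 645]);
translate([129, 864, 0]) cube([64, 64, 645]);
translate([1708, 864, 0]) cube([64, 64, 645]);


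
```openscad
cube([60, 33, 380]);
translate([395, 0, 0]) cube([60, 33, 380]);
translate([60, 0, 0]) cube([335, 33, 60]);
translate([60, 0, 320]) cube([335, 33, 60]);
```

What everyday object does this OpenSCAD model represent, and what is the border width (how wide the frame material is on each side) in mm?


A picture frame. The border width is 60 mm.

Four thin pieces enclosing a rectangular opening — a picture frame. The two full-height stiles are 380 mm tall; the top rail sits at z = 320 and is 60 mm tall, so the border above the opening is 380 − 320 = 60 mm, matching the stile x-width.


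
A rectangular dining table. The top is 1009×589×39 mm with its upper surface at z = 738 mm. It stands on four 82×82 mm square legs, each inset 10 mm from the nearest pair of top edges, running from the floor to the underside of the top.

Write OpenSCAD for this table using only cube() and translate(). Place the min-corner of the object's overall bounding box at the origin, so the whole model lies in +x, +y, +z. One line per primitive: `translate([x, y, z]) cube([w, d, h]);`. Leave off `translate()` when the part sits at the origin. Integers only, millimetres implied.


translate([0, 0, 699]) cube([1009, 589, 39]);
translate([10, 10, 0]) cube([82, 82, 699]);
translate([917, 10, 0]) cube([82, 82, 699]);
translate([10, 497, 0]) cube([82, 82, 699]);
translate([917, 497, 0]) cube([82, 82, 699]);


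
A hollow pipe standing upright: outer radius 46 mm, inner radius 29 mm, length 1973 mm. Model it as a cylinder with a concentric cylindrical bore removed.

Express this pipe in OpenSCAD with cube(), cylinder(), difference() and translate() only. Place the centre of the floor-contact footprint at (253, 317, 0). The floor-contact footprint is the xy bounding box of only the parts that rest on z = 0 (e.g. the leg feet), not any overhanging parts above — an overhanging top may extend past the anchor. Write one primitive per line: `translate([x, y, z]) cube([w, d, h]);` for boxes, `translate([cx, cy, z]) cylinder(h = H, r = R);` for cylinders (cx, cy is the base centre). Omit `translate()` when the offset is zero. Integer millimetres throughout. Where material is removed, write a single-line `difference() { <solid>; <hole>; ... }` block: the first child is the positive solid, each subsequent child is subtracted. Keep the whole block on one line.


difference() { translate([253, 317, 0]) cylinder(h = 1973, r = 46); translate([253, 317, 0]) cylinder(h = 1973, r = 29); }


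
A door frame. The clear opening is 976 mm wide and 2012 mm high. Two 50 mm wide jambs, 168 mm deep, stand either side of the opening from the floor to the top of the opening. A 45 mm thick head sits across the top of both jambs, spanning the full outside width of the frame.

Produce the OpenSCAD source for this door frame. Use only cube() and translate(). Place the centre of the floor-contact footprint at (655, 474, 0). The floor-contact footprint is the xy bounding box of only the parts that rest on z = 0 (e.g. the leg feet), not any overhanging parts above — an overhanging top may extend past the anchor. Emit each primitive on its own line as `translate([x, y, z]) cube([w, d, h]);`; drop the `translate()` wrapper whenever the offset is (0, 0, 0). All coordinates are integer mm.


translate([117, 390, 0]) cube([50, 168, 2012]);
translate([1143, 390, 0]) cube([50, 168, 2012]);
translate([117, 390, 2012]) cube([1076, 168, 45]);


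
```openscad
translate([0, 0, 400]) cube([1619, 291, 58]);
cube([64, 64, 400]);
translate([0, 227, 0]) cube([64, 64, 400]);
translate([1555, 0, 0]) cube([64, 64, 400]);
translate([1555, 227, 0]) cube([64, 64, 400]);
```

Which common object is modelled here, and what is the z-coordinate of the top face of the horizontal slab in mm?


A bench. The seat-top height is 458 mm.

A long slab on four corner posts — a bench. The slab sits at z = 400 with thickness 58, so the top is 400 + 58 = 458 mm.


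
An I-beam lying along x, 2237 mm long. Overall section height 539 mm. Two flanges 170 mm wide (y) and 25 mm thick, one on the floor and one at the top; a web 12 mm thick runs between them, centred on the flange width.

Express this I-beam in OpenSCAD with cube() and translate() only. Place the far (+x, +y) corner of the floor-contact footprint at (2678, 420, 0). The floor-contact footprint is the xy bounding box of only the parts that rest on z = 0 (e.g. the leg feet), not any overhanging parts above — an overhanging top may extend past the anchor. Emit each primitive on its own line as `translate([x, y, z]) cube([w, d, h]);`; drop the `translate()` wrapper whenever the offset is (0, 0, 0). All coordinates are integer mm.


translate([441, 250, 0]) cube([2237, 170, 25]);
translate([441, 329, 25]) cube([2237, 12, 489]);
translate([441, 250, 514]) cube([2237, 170, 25]);


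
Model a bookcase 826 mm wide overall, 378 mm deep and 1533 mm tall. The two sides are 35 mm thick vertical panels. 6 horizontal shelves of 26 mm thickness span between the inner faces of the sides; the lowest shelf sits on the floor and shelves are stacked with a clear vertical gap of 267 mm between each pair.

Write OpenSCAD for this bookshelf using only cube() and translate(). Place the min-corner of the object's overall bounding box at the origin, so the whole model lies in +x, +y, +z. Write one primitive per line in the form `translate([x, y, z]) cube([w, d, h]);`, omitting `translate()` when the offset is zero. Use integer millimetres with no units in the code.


cube([35, 378, 1533]);
translate([791, 0, 0]) cube([35, 378, 1533]);
translate([35, 0, 0]) cube([756, 378, 26]);
translate([35, 0, 293]) cube([756, 378, 26]);
translate([35, 0, 586]) cube([756, 378, 26]);
translate([35, 0, 879]) cube([756, 378, 26]);
translate([35, 0, 1172]) cube([756, 378, 26]);
translate([35, 0, 1465]) cube([756, 378, 26]);


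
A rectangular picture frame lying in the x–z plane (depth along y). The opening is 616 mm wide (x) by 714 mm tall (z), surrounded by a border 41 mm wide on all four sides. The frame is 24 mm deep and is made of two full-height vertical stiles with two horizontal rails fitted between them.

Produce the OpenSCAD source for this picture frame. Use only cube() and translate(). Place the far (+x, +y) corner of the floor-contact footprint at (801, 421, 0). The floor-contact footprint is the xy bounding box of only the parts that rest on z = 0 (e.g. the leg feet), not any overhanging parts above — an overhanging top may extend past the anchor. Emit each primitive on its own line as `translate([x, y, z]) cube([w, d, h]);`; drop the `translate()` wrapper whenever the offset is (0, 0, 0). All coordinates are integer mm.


translate([103, 397, 0]) cube([41, 24, 796]);
translate([760, 397, 0]) cube([41, 24, 796]);
translate([144, 397, 0]) cube([616, 24, 41]);
translate([144, 397, 755]) cube([616, 24, 41]);


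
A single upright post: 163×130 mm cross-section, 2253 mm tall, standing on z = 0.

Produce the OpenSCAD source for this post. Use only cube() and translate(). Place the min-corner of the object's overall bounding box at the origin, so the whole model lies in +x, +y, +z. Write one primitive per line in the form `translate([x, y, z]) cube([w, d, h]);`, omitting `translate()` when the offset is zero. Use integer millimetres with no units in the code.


cube([163, 130, 2253]);


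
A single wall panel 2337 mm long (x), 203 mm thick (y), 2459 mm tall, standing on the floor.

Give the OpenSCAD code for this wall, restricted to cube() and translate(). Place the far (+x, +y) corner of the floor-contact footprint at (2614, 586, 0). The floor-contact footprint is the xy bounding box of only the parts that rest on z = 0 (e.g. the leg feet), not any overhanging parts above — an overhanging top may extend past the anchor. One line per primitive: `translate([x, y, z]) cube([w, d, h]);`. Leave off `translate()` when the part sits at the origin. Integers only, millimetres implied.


translate([277, 383, 0]) cube([2337, 203, 2459]);


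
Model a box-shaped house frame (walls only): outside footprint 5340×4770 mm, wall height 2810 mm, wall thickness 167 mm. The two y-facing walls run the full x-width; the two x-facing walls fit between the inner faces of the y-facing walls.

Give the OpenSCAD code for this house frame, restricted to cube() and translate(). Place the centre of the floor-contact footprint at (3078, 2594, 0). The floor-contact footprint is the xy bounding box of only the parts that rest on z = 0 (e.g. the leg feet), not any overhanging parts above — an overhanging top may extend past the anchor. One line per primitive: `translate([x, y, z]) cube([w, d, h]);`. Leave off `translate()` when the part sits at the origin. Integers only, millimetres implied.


translate([408, 209, 0]) cube([5340, 167, 2810]);
translate([408, 4812, 0]) cube([5340, 167, 2810]);
translate([408, 376, 0]) cube([167, 4436, 2810]);
translate([5581, 376, 0]) cube([167, 4436, 2810]);
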